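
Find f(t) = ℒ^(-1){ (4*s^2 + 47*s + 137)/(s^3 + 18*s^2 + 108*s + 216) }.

f(t) = -t^2*exp(-6*t)/2 - t*exp(-6*t) + 4*exp(-6*t)

Factor the denominator: s^3 + 18*s^2 + 108*s + 216 = (s + 6)^3.
Partial fraction decomposition gives [4/(s + 6)] + [-1/(s + 6)^2] + [-1/(s + 6)^3].
Invert each term: 4/(s + 6) ↔ 4e^(-6t); -1/(s + 6)^2 ↔ -t·e^(-6t); -1/(s + 6)^3 ↔ (-1/2)t^2·e^(-6t).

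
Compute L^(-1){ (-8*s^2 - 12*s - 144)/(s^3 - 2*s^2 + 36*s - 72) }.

Factor the denominator: s^3 - 2*s^2 + 36*s - 72 = (s - 2)*(s^2 + 36).
Partial fraction decomposition gives [-5/(s - 2)] + [-3*s/(s^2 + 36)] + [-18/(s^2 + 36)].
Invert each term: -5/(s - 2) ↔ -5e^(2t); -3·s/(s^2 + 36) ↔ -3cos(6t); -3·6/(s^2 + 36) ↔ -3sin(6t).

-5*exp(2*t) - 3*sin(6*t) - 3*cos(6*t)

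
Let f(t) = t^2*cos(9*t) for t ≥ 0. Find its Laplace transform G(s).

G(s) = 2*s*(s^2 - 243)/(s^2 + 81)^3

L{cos(9t)} = s/(s^2 + 81).
Then apply L{t^2·g(t)} = (-1)^2 d^2/ds^2[H(s)] with H(s) = s/(s^2 + 81):
differentiating 2 times and applying the sign gives 2*s*(s^2 - 243)/(s^2 + 81)^3.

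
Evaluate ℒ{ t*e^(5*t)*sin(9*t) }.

18*(s - 5)/(s^2 - 10*s + 106)^2

L{sin(9t)} = 9/(s^2 + 81).
Multiplying by e^(5t) shifts s → s - 5, so L{e^(5*t)*sin(9*t)} = 9/((s - 5)^2 + 81).
Then apply L{t·g(t)} = -d/ds[G(s)] with G(s) = 9/((s - 5)^2 + 81):
differentiating 1 time and applying the sign gives 18*(s - 5)/(s^2 - 10*s + 106)^2.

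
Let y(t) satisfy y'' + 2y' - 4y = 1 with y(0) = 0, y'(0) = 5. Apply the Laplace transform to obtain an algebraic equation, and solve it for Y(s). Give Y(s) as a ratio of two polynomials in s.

Y(s) = (5*s + 1)/(s^3 + 2*s^2 - 4*s)

Transform both sides with L{·}.
With L{y''} = s^2 Y - s·y(0) - y'(0) and L{y'} = sY - y(0), with y(0) = 0, y'(0) = 5: the LHS transforms to (s^2 + 2*s - 4)Y - (5).
The right side is L{1} = 1/s.
So (s^2 + 2*s - 4)Y = 1/s + (5).
Divide through and combine into a single rational function.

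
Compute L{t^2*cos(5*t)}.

L{cos(5t)} = s/(s^2 + 25).
Then apply L{t^2·g(t)} = (-1)^2 d^2/ds^2[G(s)] with G(s) = s/(s^2 + 25):
differentiating 2 times and applying the sign gives 2*s*(s^2 - 75)/(s^2 + 25)^3.

2*s*(s^2 - 75)/(s^2 + 25)^3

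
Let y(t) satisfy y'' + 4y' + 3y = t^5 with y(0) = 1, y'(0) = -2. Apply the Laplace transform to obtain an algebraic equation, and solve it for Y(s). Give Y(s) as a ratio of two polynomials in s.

Y(s) = (s^7 + 2*s^6 + 120)/(s^8 + 4*s^7 + 3*s^6)

Transform both sides with L{·}.
The derivative rules (L{y''} = s^2 Y - s·y(0) - y'(0) and L{y'} = sY - y(0), with y(0) = 1, y'(0) = -2) turn the left side into (s^2 + 4*s + 3)Y - (s + 2).
The right side is L{t^5} = 120/s^6.
So (s^2 + 4*s + 3)Y = 120/s^6 + (s + 2).
Isolate Y and clear denominators.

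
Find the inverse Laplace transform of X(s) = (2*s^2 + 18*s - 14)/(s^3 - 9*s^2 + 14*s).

6*exp(7*t) - 3*exp(2*t) - 1

Factor the denominator: s^3 - 9*s^2 + 14*s = s*(s - 7)*(s - 2).
Partial fraction decomposition gives [-1/s] + [6/(s - 7)] + [-3/(s - 2)].
Invert each term: -1/(s - 0) ↔ -e^(0t); 6/(s - 7) ↔ 6e^(7t); -3/(s - 2) ↔ -3e^(2t).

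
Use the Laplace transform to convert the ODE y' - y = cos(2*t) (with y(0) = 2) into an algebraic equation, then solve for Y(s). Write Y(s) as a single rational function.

Apply the Laplace transform to the equation.
The derivative rules (L{y'} = sY - y(0) = sY - 2) turn the left side into (s - 1)Y - (2).
The right side is L{cos(2*t)} = s/(s^2 + 4).
So (s - 1)Y = s/(s^2 + 4) + (2).
Solve for Y(s) and write it as one ratio of polynomials.

Y(s) = (2*s^2 + s + 8)/(s^3 - s^2 + 4*s - 4)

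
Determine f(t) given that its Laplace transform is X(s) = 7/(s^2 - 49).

Since L{sinh(7t)} = 7/(s^2 - 49), the inverse is sinh(7*t).

f(t) = sinh(7*t)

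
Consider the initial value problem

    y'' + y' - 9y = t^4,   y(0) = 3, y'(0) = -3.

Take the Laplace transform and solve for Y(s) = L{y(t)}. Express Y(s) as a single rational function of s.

Y(s) = (3*s^6 + 24)/(s^7 + s^6 - 9*s^5)

Take the Laplace transform of both sides.
With L{y''} = s^2 Y - s·y(0) - y'(0) and L{y'} = sY - y(0), with y(0) = 3, y'(0) = -3: the LHS transforms to (s^2 + s - 9)Y - (3*s).
The right side is L{t^4} = 24/s^5.
So (s^2 + s - 9)Y = 24/s^5 + (3*s).
Solve for Y(s) and write it as one ratio of polynomials.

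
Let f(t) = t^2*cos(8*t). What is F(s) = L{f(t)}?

F(s) = 2*s*(s^2 - 192)/(s^2 + 64)^3

L{cos(8t)} = s/(s^2 + 64).
Then apply L{t^2·g(t)} = (-1)^2 d^2/ds^2[G(s)] with G(s) = s/(s^2 + 64):
differentiating 2 times and applying the sign gives 2*s*(s^2 - 192)/(s^2 + 64)^3.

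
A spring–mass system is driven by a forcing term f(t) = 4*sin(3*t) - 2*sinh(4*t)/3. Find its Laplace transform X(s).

X(s) = 12/(s^2 + 9) - 8/(3*(s^2 - 16))

By linearity of the Laplace transform, transform each term separately.
(-2/3)·[L{sinh(4t)} = 4/(s^2 - 16)]; (4)·[L{sin(3t)} = 3/(s^2 + 9)].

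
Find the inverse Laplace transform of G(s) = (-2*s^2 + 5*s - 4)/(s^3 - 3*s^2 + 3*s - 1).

-t^2*exp(t)/2 + t*exp(t) - 2*exp(t)

Factor the denominator: s^3 - 3*s^2 + 3*s - 1 = (s - 1)^3.
Partial fraction decomposition gives [-2/(s - 1)] + [(s - 1)^(-2)] + [-1/(s - 1)^3].
Invert each term: -2/(s - 1) ↔ -2e^(t); 1/(s - 1)^2 ↔ t·e^(t); -1/(s - 1)^3 ↔ (-1/2)t^2·e^(t).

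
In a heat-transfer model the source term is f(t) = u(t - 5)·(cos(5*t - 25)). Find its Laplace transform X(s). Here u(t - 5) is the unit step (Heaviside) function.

X(s) = s*exp(-5*s)/(s^2 + 25)

By the second shifting theorem, L{u(t - c)·g(t - c)} = e^(-cs)·G(s) with c = 5 and G(s) = L{g(t)}.
L{cos(5t)} = s/(s^2 + 25).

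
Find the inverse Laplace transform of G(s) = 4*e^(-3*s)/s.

The factor e^(-3s) signals a time shift by c = 3 (second shifting theorem).
L{4} = 4/s, so L^-1{4/s} = 4.
Hence the inverse is u(t - 3) times that function evaluated at t - 3.

Heaviside(t - 3)*(4)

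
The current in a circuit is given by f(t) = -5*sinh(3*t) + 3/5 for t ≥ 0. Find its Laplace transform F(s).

F(s) = -15/(s^2 - 9) + 3/(5*s)

By linearity of the Laplace transform, transform each term separately.
L{3/5} = (3/5)/s; (-5)·[L{sinh(3t)} = 3/(s^2 - 9)].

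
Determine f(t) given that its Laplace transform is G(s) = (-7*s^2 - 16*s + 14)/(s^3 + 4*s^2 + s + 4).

f(t) = 4*sin(t) - 5*cos(t) - 2*exp(-4*t)

Factor the denominator: s^3 + 4*s^2 + s + 4 = (s + 4)*(s^2 + 1).
Partial fraction decomposition gives [-2/(s + 4)] + [-5*s/(s^2 + 1)] + [4/(s^2 + 1)].
Invert each term: -2/(s + 4) ↔ -2e^(-4t); -5·s/(s^2 + 1) ↔ -5cos(t); 4·1/(s^2 + 1) ↔ 4sin(t).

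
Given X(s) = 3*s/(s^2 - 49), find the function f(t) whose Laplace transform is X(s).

Since L{cosh(7t)} = s/(s^2 - 49), the inverse is cosh(7*t), scaled by 3.

f(t) = 3*cosh(7*t)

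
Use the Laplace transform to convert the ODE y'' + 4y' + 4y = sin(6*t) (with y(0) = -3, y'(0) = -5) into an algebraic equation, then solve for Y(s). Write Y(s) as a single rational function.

Y(s) = (-3*s^3 - 17*s^2 - 108*s - 606)/(s^4 + 4*s^3 + 40*s^2 + 144*s + 144)

Apply the Laplace transform to the equation.
The derivative rules (L{y''} = s^2 Y - s·y(0) - y'(0) and L{y'} = sY - y(0), with y(0) = -3, y'(0) = -5) turn the left side into (s^2 + 4*s + 4)Y - (-3*s - 17).
The right side is L{sin(6*t)} = 6/(s^2 + 36).
So (s^2 + 4*s + 4)Y = 6/(s^2 + 36) + (-3*s - 17).
Solve for Y(s) and write it as one ratio of polynomials.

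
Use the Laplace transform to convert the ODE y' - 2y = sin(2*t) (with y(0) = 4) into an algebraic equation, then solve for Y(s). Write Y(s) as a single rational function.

Take the Laplace transform of both sides.
With L{y'} = sY - y(0) = sY - 4: the LHS transforms to (s - 2)Y - (4).
The right side is L{sin(2*t)} = 2/(s^2 + 4).
So (s - 2)Y = 2/(s^2 + 4) + (4).
Isolate Y and clear denominators.

Y(s) = (4*s^2 + 18)/(s^3 - 2*s^2 + 4*s - 8)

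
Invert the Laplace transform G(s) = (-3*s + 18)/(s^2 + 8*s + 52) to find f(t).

f(t) = 5*exp(-4*t)*sin(6*t) - 3*exp(-4*t)*cos(6*t)

Complete the square in the denominator: s^2 + 8*s + 52 = (s + 4)^2 + 6^2.
Split the numerator to match: -3*s + 18 = -3·(s + 4) + 5·6.
Invert each term: -3·(s + 4)/((s + 4)^2 + 36) ↔ -3e^(-4t)cos(6t); 5·6/((s + 4)^2 + 36) ↔ 5e^(-4t)sin(6t).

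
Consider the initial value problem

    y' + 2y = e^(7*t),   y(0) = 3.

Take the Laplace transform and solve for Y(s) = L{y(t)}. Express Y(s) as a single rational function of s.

Transform both sides with L{·}.
Using L{y'} = sY - y(0) = sY - 3, the left side becomes (s + 2)Y - (3).
The right side is L{e^(7*t)} = 1/(s - 7).
So (s + 2)Y = 1/(s - 7) + (3).
Solve for Y(s) and write it as one ratio of polynomials.

Y(s) = (3*s - 20)/(s^2 - 5*s - 14)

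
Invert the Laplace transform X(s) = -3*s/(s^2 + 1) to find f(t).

f(t) = -3*cos(t)

Since L{cos(t)} = s/(s^2 + 1), the inverse is cos(t), scaled by -3.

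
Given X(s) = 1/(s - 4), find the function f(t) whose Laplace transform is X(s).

Since L{e^(4t)} = 1/(s - 4), the inverse is exp(4*t).

f(t) = exp(4*t)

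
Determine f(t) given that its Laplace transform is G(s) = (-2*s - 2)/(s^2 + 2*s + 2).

Rewrite the denominator: s^2 + 2*s + 2 = (s + 1)^2 + 1.
The form in (s + 1) signals a first-shifting-theorem factor e^(-t).
Since L{cos(t)} = s/(s^2 + 1), the inverse is exp(-t)*cos(t), scaled by -2.

f(t) = -2*exp(-t)*cos(t)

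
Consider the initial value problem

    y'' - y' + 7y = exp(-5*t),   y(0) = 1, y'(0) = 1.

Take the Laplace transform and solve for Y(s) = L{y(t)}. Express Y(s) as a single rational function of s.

Transform both sides with L{·}.
With L{y''} = s^2 Y - s·y(0) - y'(0) and L{y'} = sY - y(0), with y(0) = 1, y'(0) = 1: the LHS transforms to (s^2 - s + 7)Y - (s).
The right side is L{exp(-5*t)} = 1/(s + 5).
So (s^2 - s + 7)Y = 1/(s + 5) + (s).
Solve for Y(s) and write it as one ratio of polynomials.

Y(s) = (s^2 + 5*s + 1)/(s^3 + 4*s^2 + 2*s + 35)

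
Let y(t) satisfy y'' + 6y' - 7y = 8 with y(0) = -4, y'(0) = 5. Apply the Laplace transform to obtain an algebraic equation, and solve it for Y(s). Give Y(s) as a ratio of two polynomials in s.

Y(s) = (-4*s^2 - 19*s + 8)/(s^3 + 6*s^2 - 7*s)

Take the Laplace transform of both sides.
With L{y''} = s^2 Y - s·y(0) - y'(0) and L{y'} = sY - y(0), with y(0) = -4, y'(0) = 5: the LHS transforms to (s^2 + 6*s - 7)Y - (-4*s - 19).
The right side is L{8} = 8/s.
So (s^2 + 6*s - 7)Y = 8/s + (-4*s - 19).
Divide through and combine into a single rational function.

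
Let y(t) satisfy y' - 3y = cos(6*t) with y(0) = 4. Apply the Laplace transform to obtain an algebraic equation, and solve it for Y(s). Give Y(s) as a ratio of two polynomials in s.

Y(s) = (4*s^2 + s + 144)/(s^3 - 3*s^2 + 36*s - 108)

Take the Laplace transform of both sides.
The derivative rules (L{y'} = sY - y(0) = sY - 4) turn the left side into (s - 3)Y - (4).
The right side is L{cos(6*t)} = s/(s^2 + 36).
So (s - 3)Y = s/(s^2 + 36) + (4).
Solve for Y(s) and write it as one ratio of polynomials.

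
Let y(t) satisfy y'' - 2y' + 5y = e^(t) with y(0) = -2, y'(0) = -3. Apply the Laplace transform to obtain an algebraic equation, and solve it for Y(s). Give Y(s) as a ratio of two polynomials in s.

Y(s) = (-2*s^2 + 3*s)/(s^3 - 3*s^2 + 7*s - 5)

Take the Laplace transform of both sides.
The derivative rules (L{y''} = s^2 Y - s·y(0) - y'(0) and L{y'} = sY - y(0), with y(0) = -2, y'(0) = -3) turn the left side into (s^2 - 2*s + 5)Y - (-2*s + 1).
The right side is L{e^(t)} = 1/(s - 1).
So (s^2 - 2*s + 5)Y = 1/(s - 1) + (-2*s + 1).
Divide through and combine into a single rational function.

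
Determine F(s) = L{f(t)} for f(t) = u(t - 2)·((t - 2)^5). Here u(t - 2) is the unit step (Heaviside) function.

F(s) = 120*exp(-2*s)/s^6

By the second shifting theorem, L{u(t - c)·g(t - c)} = e^(-cs)·G(s) with c = 2 and G(s) = L{g(t)}.
L{t^5} = 5!/s^6 = 120/s^6.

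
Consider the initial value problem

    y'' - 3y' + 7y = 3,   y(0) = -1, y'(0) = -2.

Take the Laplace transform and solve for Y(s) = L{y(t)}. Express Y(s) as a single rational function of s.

Y(s) = (-s^2 + s + 3)/(s^3 - 3*s^2 + 7*s)

Transform both sides with L{·}.
With L{y''} = s^2 Y - s·y(0) - y'(0) and L{y'} = sY - y(0), with y(0) = -1, y'(0) = -2: the LHS transforms to (s^2 - 3*s + 7)Y - (-s + 1).
The right side is L{3} = 3/s.
So (s^2 - 3*s + 7)Y = 3/s + (-s + 1).
Solve for Y(s) and write it as one ratio of polynomials.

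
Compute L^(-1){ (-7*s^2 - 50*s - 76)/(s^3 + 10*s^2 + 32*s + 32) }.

Factor the denominator: s^3 + 10*s^2 + 32*s + 32 = (s + 2)*(s + 4)^2.
Partial fraction decomposition gives [-6/(s + 4)] + [-6/(s + 4)^2] + [-1/(s + 2)].
Invert each term: -6/(s + 4) ↔ -6e^(-4t); -6/(s + 4)^2 ↔ -6t·e^(-4t); -1/(s + 2) ↔ -e^(-2t).

-6*t*exp(-4*t) - exp(-2*t) - 6*exp(-4*t)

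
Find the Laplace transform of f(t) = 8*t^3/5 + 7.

Apply the Laplace transform termwise.
(8/5)·[L{t^3} = 3!/s^4 = 6/s^4]; L{7} = 7/s.

7/s + 48/(5*s^4)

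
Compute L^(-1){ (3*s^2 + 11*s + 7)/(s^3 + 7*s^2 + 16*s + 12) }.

-3*t*exp(-2*t) + 2*exp(-2*t) + exp(-3*t)

Factor the denominator: s^3 + 7*s^2 + 16*s + 12 = (s + 2)^2*(s + 3).
Partial fraction decomposition gives [2/(s + 2)] + [-3/(s + 2)^2] + [1/(s + 3)].
Invert each term: 2/(s + 2) ↔ 2e^(-2t); -3/(s + 2)^2 ↔ -3t·e^(-2t); 1/(s + 3) ↔ e^(-3t).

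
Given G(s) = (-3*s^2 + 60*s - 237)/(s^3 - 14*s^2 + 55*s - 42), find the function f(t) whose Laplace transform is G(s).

Factor the denominator: s^3 - 14*s^2 + 55*s - 42 = (s - 7)*(s - 6)*(s - 1).
Partial fraction decomposition gives [-3/(s - 6)] + [6/(s - 7)] + [-6/(s - 1)].
Invert each term: -3/(s - 6) ↔ -3e^(6t); 6/(s - 7) ↔ 6e^(7t); -6/(s - 1) ↔ -6e^(t).

f(t) = 6*exp(7*t) - 3*exp(6*t) - 6*exp(t)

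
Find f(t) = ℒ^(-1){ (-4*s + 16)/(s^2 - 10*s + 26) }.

f(t) = -4*exp(5*t)*sin(t) - 4*exp(5*t)*cos(t)

Complete the square in the denominator: s^2 - 10*s + 26 = (s - 5)^2 + 1^2.
Split the numerator to match: -4*s + 16 = -4·(s - 5) - 4·1.
Invert each term: -4·(s - 5)/((s - 5)^2 + 1) ↔ -4e^(5t)cos(t); -4·1/((s - 5)^2 + 1) ↔ -4e^(5t)sin(t).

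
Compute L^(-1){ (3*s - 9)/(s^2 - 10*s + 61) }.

Complete the square in the denominator: s^2 - 10*s + 61 = (s - 5)^2 + 6^2.
Split the numerator to match: 3*s - 9 = 3·(s - 5) + 1·6.
Invert each term: 3·(s - 5)/((s - 5)^2 + 36) ↔ 3e^(5t)cos(6t); 1·6/((s - 5)^2 + 36) ↔ e^(5t)sin(6t).

exp(5*t)*sin(6*t) + 3*exp(5*t)*cos(6*t)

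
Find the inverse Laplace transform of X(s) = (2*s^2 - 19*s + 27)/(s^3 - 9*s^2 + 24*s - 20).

t*exp(2*t) - 2*exp(5*t) + 4*exp(2*t)

Factor the denominator: s^3 - 9*s^2 + 24*s - 20 = (s - 5)*(s - 2)^2.
Partial fraction decomposition gives [4/(s - 2)] + [(s - 2)^(-2)] + [-2/(s - 5)].
Invert each term: 4/(s - 2) ↔ 4e^(2t); 1/(s - 2)^2 ↔ t·e^(2t); -2/(s - 5) ↔ -2e^(5t).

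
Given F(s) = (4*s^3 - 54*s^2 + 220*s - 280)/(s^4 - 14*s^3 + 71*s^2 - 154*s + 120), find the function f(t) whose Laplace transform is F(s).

Factor the denominator: s^4 - 14*s^3 + 71*s^2 - 154*s + 120 = (s - 5)*(s - 4)*(s - 3)*(s - 2).
Partial fraction decomposition gives [4/(s - 2)] + [-5/(s - 5)] + [1/(s - 3)] + [4/(s - 4)].
Invert each term: 4/(s - 2) ↔ 4e^(2t); -5/(s - 5) ↔ -5e^(5t); 1/(s - 3) ↔ e^(3t); 4/(s - 4) ↔ 4e^(4t).

f(t) = -5*exp(5*t) + 4*exp(4*t) + exp(3*t) + 4*exp(2*t)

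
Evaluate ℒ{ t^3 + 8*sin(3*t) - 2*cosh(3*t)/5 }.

-2*s/(5*(s^2 - 9)) + 24/(s^2 + 9) + 6/s^4

The transform is linear, so treat each term independently.
(8)·[L{sin(3t)} = 3/(s^2 + 9)]; (-2/5)·[L{cosh(3t)} = s/(s^2 - 9)]; L{t^3} = 3!/s^4 = 6/s^4.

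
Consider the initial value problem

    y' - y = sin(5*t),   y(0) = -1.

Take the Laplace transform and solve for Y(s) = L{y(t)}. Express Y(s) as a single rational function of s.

Apply the Laplace transform to the equation.
The derivative rules (L{y'} = sY - y(0) = sY - (-1)) turn the left side into (s - 1)Y - (-1).
The right side is L{sin(5*t)} = 5/(s^2 + 25).
So (s - 1)Y = 5/(s^2 + 25) + (-1).
Isolate Y and clear denominators.

Y(s) = (-s^2 - 20)/(s^3 - s^2 + 25*s - 25)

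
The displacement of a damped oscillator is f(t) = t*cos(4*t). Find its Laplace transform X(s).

X(s) = (s - 4)*(s + 4)/(s^2 + 16)^2

L{cos(4t)} = s/(s^2 + 16).
Then apply L{t·g(t)} = -d/ds[G(s)] with G(s) = s/(s^2 + 16):
differentiating 1 time and applying the sign gives (s - 4)*(s + 4)/(s^2 + 16)^2.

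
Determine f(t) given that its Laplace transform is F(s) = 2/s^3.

f(t) = t^2

Since L{t^2} = 2!/s^3 = 2/s^3, the inverse is t^2.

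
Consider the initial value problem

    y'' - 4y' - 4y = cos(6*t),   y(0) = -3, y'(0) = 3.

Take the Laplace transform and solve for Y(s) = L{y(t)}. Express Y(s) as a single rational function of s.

Take the Laplace transform of both sides.
With L{y''} = s^2 Y - s·y(0) - y'(0) and L{y'} = sY - y(0), with y(0) = -3, y'(0) = 3: the LHS transforms to (s^2 - 4*s - 4)Y - (-3*s + 15).
The right side is L{cos(6*t)} = s/(s^2 + 36).
So (s^2 - 4*s - 4)Y = s/(s^2 + 36) + (-3*s + 15).
Solve for Y(s) and write it as one ratio of polynomials.

Y(s) = (-3*s^3 + 15*s^2 - 107*s + 540)/(s^4 - 4*s^3 + 32*s^2 - 144*s - 144)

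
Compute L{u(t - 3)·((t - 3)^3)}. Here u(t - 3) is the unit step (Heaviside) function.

By the second shifting theorem, L{u(t - c)·g(t - c)} = e^(-cs)·G(s) with c = 3 and G(s) = L{g(t)}.
L{t^3} = 3!/s^4 = 6/s^4.

6*exp(-3*s)/s^4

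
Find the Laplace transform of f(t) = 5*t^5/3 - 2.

The transform is linear, so treat each term independently.
(5/3)·[L{t^5} = 5!/s^6 = 120/s^6]; L{-2} = -2/s.

-2/s + 200/s^6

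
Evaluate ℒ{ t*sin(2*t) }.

L{sin(2t)} = 2/(s^2 + 4).
Then apply L{t·g(t)} = -d/ds[H(s)] with H(s) = 2/(s^2 + 4):
differentiating 1 time and applying the sign gives 4*s/(s^2 + 4)^2.

4*s/(s^2 + 4)^2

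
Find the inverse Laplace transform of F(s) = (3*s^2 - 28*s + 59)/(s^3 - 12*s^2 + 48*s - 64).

-5*t^2*exp(4*t)/2 - 4*t*exp(4*t) + 3*exp(4*t)

Factor the denominator: s^3 - 12*s^2 + 48*s - 64 = (s - 4)^3.
Partial fraction decomposition gives [3/(s - 4)] + [-4/(s - 4)^2] + [-5/(s - 4)^3].
Invert each term: 3/(s - 4) ↔ 3e^(4t); -4/(s - 4)^2 ↔ -4t·e^(4t); -5/(s - 4)^3 ↔ (-5/2)t^2·e^(4t).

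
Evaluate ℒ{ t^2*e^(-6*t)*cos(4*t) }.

L{cos(4t)} = s/(s^2 + 16).
Multiplying by e^(-6t) shifts s → s + 6, so L{e^(-6*t)*cos(4*t)} = (s + 6)/((s + 6)^2 + 16).
Then apply L{t^2·g(t)} = (-1)^2 d^2/ds^2[H(s)] with H(s) = (s + 6)/((s + 6)^2 + 16):
differentiating 2 times and applying the sign gives 2*(s + 6)*(s^2 + 12*s - 12)/(s^2 + 12*s + 52)^3.

2*(s + 6)*(s^2 + 12*s - 12)/(s^2 + 12*s + 52)^3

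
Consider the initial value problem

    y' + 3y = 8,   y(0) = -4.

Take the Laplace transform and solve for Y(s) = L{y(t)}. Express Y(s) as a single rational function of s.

Y(s) = (-4*s + 8)/(s^2 + 3*s)

Take the Laplace transform of both sides.
With L{y'} = sY - y(0) = sY - (-4): the LHS transforms to (s + 3)Y - (-4).
The right side is L{8} = 8/s.
So (s + 3)Y = 8/s + (-4).
Divide through and combine into a single rational function.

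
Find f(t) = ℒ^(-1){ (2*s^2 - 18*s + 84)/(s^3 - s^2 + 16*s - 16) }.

f(t) = 4*exp(t) - 5*sin(4*t) - 2*cos(4*t)

Factor the denominator: s^3 - s^2 + 16*s - 16 = (s - 1)*(s^2 + 16).
Partial fraction decomposition gives [4/(s - 1)] + [-2*s/(s^2 + 16)] + [-20/(s^2 + 16)].
Invert each term: 4/(s - 1) ↔ 4e^(t); -2·s/(s^2 + 16) ↔ -2cos(4t); -5·4/(s^2 + 16) ↔ -5sin(4t).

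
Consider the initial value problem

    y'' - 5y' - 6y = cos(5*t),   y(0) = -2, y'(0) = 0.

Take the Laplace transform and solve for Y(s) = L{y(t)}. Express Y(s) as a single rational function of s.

Y(s) = (-2*s^3 + 10*s^2 - 49*s + 250)/(s^4 - 5*s^3 + 19*s^2 - 125*s - 150)

Take the Laplace transform of both sides.
The derivative rules (L{y''} = s^2 Y - s·y(0) - y'(0) and L{y'} = sY - y(0), with y(0) = -2, y'(0) = 0) turn the left side into (s^2 - 5*s - 6)Y - (-2*s + 10).
The right side is L{cos(5*t)} = s/(s^2 + 25).
So (s^2 - 5*s - 6)Y = s/(s^2 + 25) + (-2*s + 10).
Divide through and combine into a single rational function.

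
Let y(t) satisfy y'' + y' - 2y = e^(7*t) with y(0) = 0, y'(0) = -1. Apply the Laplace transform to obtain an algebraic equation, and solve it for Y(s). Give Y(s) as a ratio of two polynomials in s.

Apply the Laplace transform to the equation.
With L{y''} = s^2 Y - s·y(0) - y'(0) and L{y'} = sY - y(0), with y(0) = 0, y'(0) = -1: the LHS transforms to (s^2 + s - 2)Y - (-1).
The right side is L{e^(7*t)} = 1/(s - 7).
So (s^2 + s - 2)Y = 1/(s - 7) + (-1).
Solve for Y(s) and write it as one ratio of polynomials.

Y(s) = (-s + 8)/(s^3 - 6*s^2 - 9*s + 14)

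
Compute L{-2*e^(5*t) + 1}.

-2/(s - 5) + 1/s

The transform is linear, so treat each term independently.
(-2)·[L{e^(5t)} = 1/(s - 5)]; L{1} = 1/s.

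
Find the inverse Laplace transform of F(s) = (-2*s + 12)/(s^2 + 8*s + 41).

Complete the square in the denominator: s^2 + 8*s + 41 = (s + 4)^2 + 5^2.
Split the numerator to match: -2*s + 12 = -2·(s + 4) + 4·5.
Invert each term: -2·(s + 4)/((s + 4)^2 + 25) ↔ -2e^(-4t)cos(5t); 4·5/((s + 4)^2 + 25) ↔ 4e^(-4t)sin(5t).

4*exp(-4*t)*sin(5*t) - 2*exp(-4*t)*cos(5*t)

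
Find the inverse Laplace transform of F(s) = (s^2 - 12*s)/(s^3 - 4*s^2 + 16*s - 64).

-exp(4*t) - sin(4*t) + 2*cos(4*t)

Factor the denominator: s^3 - 4*s^2 + 16*s - 64 = (s - 4)*(s^2 + 16).
Partial fraction decomposition gives [-1/(s - 4)] + [2*s/(s^2 + 16)] + [-4/(s^2 + 16)].
Invert each term: -1/(s - 4) ↔ -e^(4t); 2·s/(s^2 + 16) ↔ 2cos(4t); -1·4/(s^2 + 16) ↔ -sin(4t).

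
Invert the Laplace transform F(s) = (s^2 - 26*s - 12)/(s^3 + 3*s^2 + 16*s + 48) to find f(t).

Factor the denominator: s^3 + 3*s^2 + 16*s + 48 = (s + 3)*(s^2 + 16).
Partial fraction decomposition gives [3/(s + 3)] + [-2*s/(s^2 + 16)] + [-20/(s^2 + 16)].
Invert each term: 3/(s + 3) ↔ 3e^(-3t); -2·s/(s^2 + 16) ↔ -2cos(4t); -5·4/(s^2 + 16) ↔ -5sin(4t).

f(t) = -5*sin(4*t) - 2*cos(4*t) + 3*exp(-3*t)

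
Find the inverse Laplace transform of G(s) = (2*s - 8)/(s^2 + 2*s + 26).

-2*exp(-t)*sin(5*t) + 2*exp(-t)*cos(5*t)

Complete the square in the denominator: s^2 + 2*s + 26 = (s + 1)^2 + 5^2.
Split the numerator to match: 2*s - 8 = 2·(s + 1) - 2·5.
Invert each term: 2·(s + 1)/((s + 1)^2 + 25) ↔ 2e^(-t)cos(5t); -2·5/((s + 1)^2 + 25) ↔ -2e^(-t)sin(5t).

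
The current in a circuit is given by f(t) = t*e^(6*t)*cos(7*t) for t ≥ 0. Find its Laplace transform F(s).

L{cos(7t)} = s/(s^2 + 49).
Multiplying by e^(6t) shifts s → s - 6, so L{e^(6*t)*cos(7*t)} = (s - 6)/((s - 6)^2 + 49).
Then apply L{t·g(t)} = -d/ds[G(s)] with G(s) = (s - 6)/((s - 6)^2 + 49):
differentiating 1 time and applying the sign gives (s - 13)*(s + 1)/(s^2 - 12*s + 85)^2.

F(s) = (s - 13)*(s + 1)/(s^2 - 12*s + 85)^2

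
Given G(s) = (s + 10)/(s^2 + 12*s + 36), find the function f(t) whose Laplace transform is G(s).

Factor the denominator: s^2 + 12*s + 36 = (s + 6)^2.
Partial fraction decomposition gives [1/(s + 6)] + [4/(s + 6)^2].
Invert each term: 1/(s + 6) ↔ e^(-6t); 4/(s + 6)^2 ↔ 4t·e^(-6t).

f(t) = 4*t*exp(-6*t) + exp(-6*t)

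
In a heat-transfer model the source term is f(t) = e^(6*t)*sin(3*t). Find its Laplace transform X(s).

L{sin(3t)} = 3/(s^2 + 9).
By the first shifting theorem, multiplying by e^(6t) replaces s with s - 6.

X(s) = 3/((s - 6)^2 + 9)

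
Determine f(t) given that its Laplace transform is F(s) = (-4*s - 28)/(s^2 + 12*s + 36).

f(t) = -4*t*exp(-6*t) - 4*exp(-6*t)

Factor the denominator: s^2 + 12*s + 36 = (s + 6)^2.
Partial fraction decomposition gives [-4/(s + 6)] + [-4/(s + 6)^2].
Invert each term: -4/(s + 6) ↔ -4e^(-6t); -4/(s + 6)^2 ↔ -4t·e^(-6t).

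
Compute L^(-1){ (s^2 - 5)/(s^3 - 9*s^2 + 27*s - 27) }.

2*t^2*exp(3*t) + 6*t*exp(3*t) + exp(3*t)

Factor the denominator: s^3 - 9*s^2 + 27*s - 27 = (s - 3)^3.
Partial fraction decomposition gives [1/(s - 3)] + [6/(s - 3)^2] + [4/(s - 3)^3].
Invert each term: 1/(s - 3) ↔ e^(3t); 6/(s - 3)^2 ↔ 6t·e^(3t); 4/(s - 3)^3 ↔ (2)t^2·e^(3t).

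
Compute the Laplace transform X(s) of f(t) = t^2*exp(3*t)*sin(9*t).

L{sin(9t)} = 9/(s^2 + 81).
Multiplying by e^(3t) shifts s → s - 3, so L{exp(3*t)*sin(9*t)} = 9/((s - 3)^2 + 81).
Then apply L{t^2·g(t)} = (-1)^2 d^2/ds^2[G(s)] with G(s) = 9/((s - 3)^2 + 81):
differentiating 2 times and applying the sign gives 54*(s^2 - 6*s - 18)/(s^2 - 6*s + 90)^3.

X(s) = 54*(s^2 - 6*s - 18)/(s^2 - 6*s + 90)^3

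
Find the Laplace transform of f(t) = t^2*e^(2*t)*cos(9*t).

2*(s - 2)*(s^2 - 4*s - 239)/(s^2 - 4*s + 85)^3

L{cos(9t)} = s/(s^2 + 81).
Multiplying by e^(2t) shifts s → s - 2, so L{e^(2*t)*cos(9*t)} = (s - 2)/((s - 2)^2 + 81).
Then apply L{t^2·g(t)} = (-1)^2 d^2/ds^2[H(s)] with H(s) = (s - 2)/((s - 2)^2 + 81):
differentiating 2 times and applying the sign gives 2*(s - 2)*(s^2 - 4*s - 239)/(s^2 - 4*s + 85)^3.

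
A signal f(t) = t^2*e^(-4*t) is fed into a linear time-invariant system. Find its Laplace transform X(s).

L{e^(-4t)} = 1/(s + 4).
Then apply L{t^2·g(t)} = (-1)^2 d^2/ds^2[G(s)] with G(s) = 1/(s + 4):
differentiating 2 times and applying the sign gives 2/(s + 4)^3.

X(s) = 2/(s + 4)^3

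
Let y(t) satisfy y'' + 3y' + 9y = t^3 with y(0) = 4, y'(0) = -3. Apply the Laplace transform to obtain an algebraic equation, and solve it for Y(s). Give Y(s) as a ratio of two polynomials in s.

Apply the Laplace transform to the equation.
With L{y''} = s^2 Y - s·y(0) - y'(0) and L{y'} = sY - y(0), with y(0) = 4, y'(0) = -3: the LHS transforms to (s^2 + 3*s + 9)Y - (4*s + 9).
The right side is L{t^3} = 6/s^4.
So (s^2 + 3*s + 9)Y = 6/s^4 + (4*s + 9).
Divide through and combine into a single rational function.

Y(s) = (4*s^5 + 9*s^4 + 6)/(s^6 + 3*s^5 + 9*s^4)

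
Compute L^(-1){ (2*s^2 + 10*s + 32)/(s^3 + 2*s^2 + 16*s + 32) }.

2*sin(4*t) + cos(4*t) + exp(-2*t)

Factor the denominator: s^3 + 2*s^2 + 16*s + 32 = (s + 2)*(s^2 + 16).
Partial fraction decomposition gives [1/(s + 2)] + [s/(s^2 + 16)] + [8/(s^2 + 16)].
Invert each term: 1/(s + 2) ↔ e^(-2t); 1·s/(s^2 + 16) ↔ cos(4t); 2·4/(s^2 + 16) ↔ 2sin(4t).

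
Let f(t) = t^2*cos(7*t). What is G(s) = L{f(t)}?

L{cos(7t)} = s/(s^2 + 49).
Then apply L{t^2·g(t)} = (-1)^2 d^2/ds^2[H(s)] with H(s) = s/(s^2 + 49):
differentiating 2 times and applying the sign gives 2*s*(s^2 - 147)/(s^2 + 49)^3.

G(s) = 2*s*(s^2 - 147)/(s^2 + 49)^3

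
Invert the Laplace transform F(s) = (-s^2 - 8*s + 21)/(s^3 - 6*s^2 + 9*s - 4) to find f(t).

f(t) = -4*t*exp(t) - 3*exp(4*t) + 2*exp(t)

Factor the denominator: s^3 - 6*s^2 + 9*s - 4 = (s - 4)*(s - 1)^2.
Partial fraction decomposition gives [2/(s - 1)] + [-4/(s - 1)^2] + [-3/(s - 4)].
Invert each term: 2/(s - 1) ↔ 2e^(t); -4/(s - 1)^2 ↔ -4t·e^(t); -3/(s - 4) ↔ -3e^(4t).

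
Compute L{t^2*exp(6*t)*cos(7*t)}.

L{cos(7t)} = s/(s^2 + 49).
Multiplying by e^(6t) shifts s → s - 6, so L{exp(6*t)*cos(7*t)} = (s - 6)/((s - 6)^2 + 49).
Then apply L{t^2·g(t)} = (-1)^2 d^2/ds^2[G(s)] with G(s) = (s - 6)/((s - 6)^2 + 49):
differentiating 2 times and applying the sign gives 2*(s - 6)*(s^2 - 12*s - 111)/(s^2 - 12*s + 85)^3.

2*(s - 6)*(s^2 - 12*s - 111)/(s^2 - 12*s + 85)^3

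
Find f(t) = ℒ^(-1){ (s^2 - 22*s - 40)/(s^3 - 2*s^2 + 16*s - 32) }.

Factor the denominator: s^3 - 2*s^2 + 16*s - 32 = (s - 2)*(s^2 + 16).
Partial fraction decomposition gives [-4/(s - 2)] + [5*s/(s^2 + 16)] + [-12/(s^2 + 16)].
Invert each term: -4/(s - 2) ↔ -4e^(2t); 5·s/(s^2 + 16) ↔ 5cos(4t); -3·4/(s^2 + 16) ↔ -3sin(4t).

f(t) = -4*exp(2*t) - 3*sin(4*t) + 5*cos(4*t)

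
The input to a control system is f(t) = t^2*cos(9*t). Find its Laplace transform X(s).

X(s) = 2*s*(s^2 - 243)/(s^2 + 81)^3

L{cos(9t)} = s/(s^2 + 81).
Then apply L{t^2·g(t)} = (-1)^2 d^2/ds^2[G(s)] with G(s) = s/(s^2 + 81):
differentiating 2 times and applying the sign gives 2*s*(s^2 - 243)/(s^2 + 81)^3.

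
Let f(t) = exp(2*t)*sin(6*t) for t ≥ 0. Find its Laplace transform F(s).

F(s) = 6/((s - 2)^2 + 36)

L{sin(6t)} = 6/(s^2 + 36).
By the first shifting theorem, multiplying by e^(2t) replaces s with s - 2.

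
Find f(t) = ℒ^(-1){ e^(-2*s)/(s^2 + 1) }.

f(t) = Heaviside(t - 2)*(sin(t - 2))

The factor e^(-2s) signals a time shift by c = 2 (second shifting theorem).
L{sin(t)} = 1/(s^2 + 1), so L^-1{1/(s^2 + 1)} = sin(t).
Hence the inverse is u(t - 2) times that function evaluated at t - 2.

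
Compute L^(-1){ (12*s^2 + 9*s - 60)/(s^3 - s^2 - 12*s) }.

6*exp(4*t) + 5 + exp(-3*t)

Factor the denominator: s^3 - s^2 - 12*s = s*(s - 4)*(s + 3).
Partial fraction decomposition gives [5/s] + [6/(s - 4)] + [1/(s + 3)].
Invert each term: 5/(s - 0) ↔ 5e^(0t); 6/(s - 4) ↔ 6e^(4t); 1/(s + 3) ↔ e^(-3t).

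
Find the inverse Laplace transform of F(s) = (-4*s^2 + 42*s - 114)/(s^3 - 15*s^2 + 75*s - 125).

Factor the denominator: s^3 - 15*s^2 + 75*s - 125 = (s - 5)^3.
Partial fraction decomposition gives [-4/(s - 5)] + [2/(s - 5)^2] + [-4/(s - 5)^3].
Invert each term: -4/(s - 5) ↔ -4e^(5t); 2/(s - 5)^2 ↔ 2t·e^(5t); -4/(s - 5)^3 ↔ (-2)t^2·e^(5t).

-2*t^2*exp(5*t) + 2*t*exp(5*t) - 4*exp(5*t)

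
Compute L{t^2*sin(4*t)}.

L{sin(4t)} = 4/(s^2 + 16).
Then apply L{t^2·g(t)} = (-1)^2 d^2/ds^2[G(s)] with G(s) = 4/(s^2 + 16):
differentiating 2 times and applying the sign gives 8*(3*s^2 - 16)/(s^2 + 16)^3.

8*(3*s^2 - 16)/(s^2 + 16)^3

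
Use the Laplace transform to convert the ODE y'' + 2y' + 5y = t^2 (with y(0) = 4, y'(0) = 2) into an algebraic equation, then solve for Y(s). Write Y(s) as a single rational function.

Y(s) = (4*s^4 + 10*s^3 + 2)/(s^5 + 2*s^4 + 5*s^3)

Apply the Laplace transform to the equation.
With L{y''} = s^2 Y - s·y(0) - y'(0) and L{y'} = sY - y(0), with y(0) = 4, y'(0) = 2: the LHS transforms to (s^2 + 2*s + 5)Y - (4*s + 10).
The right side is L{t^2} = 2/s^3.
So (s^2 + 2*s + 5)Y = 2/s^3 + (4*s + 10).
Solve for Y(s) and write it as one ratio of polynomials.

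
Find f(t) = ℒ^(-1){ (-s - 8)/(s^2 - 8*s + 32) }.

Complete the square in the denominator: s^2 - 8*s + 32 = (s - 4)^2 + 4^2.
Split the numerator to match: -s - 8 = -1·(s - 4) - 3·4.
Invert each term: -1·(s - 4)/((s - 4)^2 + 16) ↔ -e^(4t)cos(4t); -3·4/((s - 4)^2 + 16) ↔ -3e^(4t)sin(4t).

f(t) = -3*exp(4*t)*sin(4*t) - exp(4*t)*cos(4*t)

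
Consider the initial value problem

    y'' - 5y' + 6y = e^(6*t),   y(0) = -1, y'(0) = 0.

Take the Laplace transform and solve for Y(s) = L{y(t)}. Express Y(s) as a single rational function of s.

Y(s) = (-s^2 + 11*s - 29)/(s^3 - 11*s^2 + 36*s - 36)

Laplace-transform each side.
Using L{y''} = s^2 Y - s·y(0) - y'(0) and L{y'} = sY - y(0), with y(0) = -1, y'(0) = 0, the left side becomes (s^2 - 5*s + 6)Y - (-s + 5).
The right side is L{e^(6*t)} = 1/(s - 6).
So (s^2 - 5*s + 6)Y = 1/(s - 6) + (-s + 5).
Divide through and combine into a single rational function.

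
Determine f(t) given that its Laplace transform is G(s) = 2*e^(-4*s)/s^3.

The factor e^(-4s) signals a time shift by c = 4 (second shifting theorem).
L{t^2} = 2!/s^3 = 2/s^3, so L^-1{2/s^3} = t^2.
Hence the inverse is u(t - 4) times that function evaluated at t - 4.

f(t) = Heaviside(t - 4)*((t - 4)^2)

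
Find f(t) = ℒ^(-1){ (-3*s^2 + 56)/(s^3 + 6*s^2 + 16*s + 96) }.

Factor the denominator: s^3 + 6*s^2 + 16*s + 96 = (s + 6)*(s^2 + 16).
Partial fraction decomposition gives [-1/(s + 6)] + [-2*s/(s^2 + 16)] + [12/(s^2 + 16)].
Invert each term: -1/(s + 6) ↔ -e^(-6t); -2·s/(s^2 + 16) ↔ -2cos(4t); 3·4/(s^2 + 16) ↔ 3sin(4t).

f(t) = 3*sin(4*t) - 2*cos(4*t) - exp(-6*t)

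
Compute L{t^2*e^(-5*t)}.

2/(s + 5)^3

L{e^(-5t)} = 1/(s + 5).
Then apply L{t^2·g(t)} = (-1)^2 d^2/ds^2[H(s)] with H(s) = 1/(s + 5):
differentiating 2 times and applying the sign gives 2/(s + 5)^3.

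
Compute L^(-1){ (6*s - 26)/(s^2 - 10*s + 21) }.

4*exp(7*t) + 2*exp(3*t)

Factor the denominator: s^2 - 10*s + 21 = (s - 7)*(s - 3).
Partial fraction decomposition gives [4/(s - 7)] + [2/(s - 3)].
Invert each term: 4/(s - 7) ↔ 4e^(7t); 2/(s - 3) ↔ 2e^(3t).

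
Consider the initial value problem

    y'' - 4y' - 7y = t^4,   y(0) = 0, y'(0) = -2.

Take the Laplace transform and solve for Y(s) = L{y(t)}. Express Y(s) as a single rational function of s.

Y(s) = (-2*s^5 + 24)/(s^7 - 4*s^6 - 7*s^5)

Take the Laplace transform of both sides.
The derivative rules (L{y''} = s^2 Y - s·y(0) - y'(0) and L{y'} = sY - y(0), with y(0) = 0, y'(0) = -2) turn the left side into (s^2 - 4*s - 7)Y - (-2).
The right side is L{t^4} = 24/s^5.
So (s^2 - 4*s - 7)Y = 24/s^5 + (-2).
Solve for Y(s) and write it as one ratio of polynomials.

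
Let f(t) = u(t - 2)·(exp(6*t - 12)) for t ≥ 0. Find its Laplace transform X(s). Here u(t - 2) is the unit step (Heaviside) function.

X(s) = exp(-2*s)/(s - 6)

By the second shifting theorem, L{u(t - c)·g(t - c)} = e^(-cs)·G(s) with c = 2 and G(s) = L{g(t)}.
L{e^(6t)} = 1/(s - 6).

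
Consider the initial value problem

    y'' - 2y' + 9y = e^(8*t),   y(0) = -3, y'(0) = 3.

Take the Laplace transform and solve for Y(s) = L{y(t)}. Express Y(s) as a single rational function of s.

Y(s) = (-3*s^2 + 33*s - 71)/(s^3 - 10*s^2 + 25*s - 72)

Transform both sides with L{·}.
The derivative rules (L{y''} = s^2 Y - s·y(0) - y'(0) and L{y'} = sY - y(0), with y(0) = -3, y'(0) = 3) turn the left side into (s^2 - 2*s + 9)Y - (-3*s + 9).
The right side is L{e^(8*t)} = 1/(s - 8).
So (s^2 - 2*s + 9)Y = 1/(s - 8) + (-3*s + 9).
Solve for Y(s) and write it as one ratio of polynomials.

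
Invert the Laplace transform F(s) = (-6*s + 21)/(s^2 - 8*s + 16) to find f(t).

f(t) = -3*t*exp(4*t) - 6*exp(4*t)

Factor the denominator: s^2 - 8*s + 16 = (s - 4)^2.
Partial fraction decomposition gives [-6/(s - 4)] + [-3/(s - 4)^2].
Invert each term: -6/(s - 4) ↔ -6e^(4t); -3/(s - 4)^2 ↔ -3t·e^(4t).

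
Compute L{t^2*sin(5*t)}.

10*(3*s^2 - 25)/(s^2 + 25)^3

L{sin(5t)} = 5/(s^2 + 25).
Then apply L{t^2·g(t)} = (-1)^2 d^2/ds^2[G(s)] with G(s) = 5/(s^2 + 25):
differentiating 2 times and applying the sign gives 10*(3*s^2 - 25)/(s^2 + 25)^3.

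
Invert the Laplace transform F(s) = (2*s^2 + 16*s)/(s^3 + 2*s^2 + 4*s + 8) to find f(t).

Factor the denominator: s^3 + 2*s^2 + 4*s + 8 = (s + 2)*(s^2 + 4).
Partial fraction decomposition gives [-3/(s + 2)] + [5*s/(s^2 + 4)] + [6/(s^2 + 4)].
Invert each term: -3/(s + 2) ↔ -3e^(-2t); 5·s/(s^2 + 4) ↔ 5cos(2t); 3·2/(s^2 + 4) ↔ 3sin(2t).

f(t) = 3*sin(2*t) + 5*cos(2*t) - 3*exp(-2*t)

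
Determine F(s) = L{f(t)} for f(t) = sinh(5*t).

L{sinh(5t)} = 5/(s^2 - 25).

F(s) = 5/(s^2 - 25)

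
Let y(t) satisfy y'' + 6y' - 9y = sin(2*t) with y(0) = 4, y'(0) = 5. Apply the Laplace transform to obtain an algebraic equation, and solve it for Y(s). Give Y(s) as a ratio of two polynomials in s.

Y(s) = (4*s^3 + 29*s^2 + 16*s + 118)/(s^4 + 6*s^3 - 5*s^2 + 24*s - 36)

Take the Laplace transform of both sides.
With L{y''} = s^2 Y - s·y(0) - y'(0) and L{y'} = sY - y(0), with y(0) = 4, y'(0) = 5: the LHS transforms to (s^2 + 6*s - 9)Y - (4*s + 29).
The right side is L{sin(2*t)} = 2/(s^2 + 4).
So (s^2 + 6*s - 9)Y = 2/(s^2 + 4) + (4*s + 29).
Solve for Y(s) and write it as one ratio of polynomials.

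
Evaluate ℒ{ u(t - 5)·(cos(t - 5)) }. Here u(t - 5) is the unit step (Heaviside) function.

s*exp(-5*s)/(s^2 + 1)

By the second shifting theorem, L{u(t - c)·g(t - c)} = e^(-cs)·H(s) with c = 5 and H(s) = L{g(t)}.
L{cos(t)} = s/(s^2 + 1).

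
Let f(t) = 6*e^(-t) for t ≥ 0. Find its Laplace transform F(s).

F(s) = 6/(s + 1)

L{6} = 6/s.
By the first shifting theorem, multiplying by e^(-t) replaces s with s + 1.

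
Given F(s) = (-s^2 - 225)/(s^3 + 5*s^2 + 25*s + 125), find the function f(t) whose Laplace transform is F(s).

Factor the denominator: s^3 + 5*s^2 + 25*s + 125 = (s + 5)*(s^2 + 25).
Partial fraction decomposition gives [-5/(s + 5)] + [4*s/(s^2 + 25)] + [-20/(s^2 + 25)].
Invert each term: -5/(s + 5) ↔ -5e^(-5t); 4·s/(s^2 + 25) ↔ 4cos(5t); -4·5/(s^2 + 25) ↔ -4sin(5t).

f(t) = -4*sin(5*t) + 4*cos(5*t) - 5*exp(-5*t)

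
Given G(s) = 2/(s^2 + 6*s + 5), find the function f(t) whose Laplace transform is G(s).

Rewrite the denominator: s^2 + 6*s + 5 = (s + 3)^2 - 4.
The form in (s + 3) signals a first-shifting-theorem factor e^(-3t).
Since L{sinh(2t)} = 2/(s^2 - 4), the inverse is e^(-3*t)*sinh(2*t).

f(t) = exp(-3*t)*sinh(2*t)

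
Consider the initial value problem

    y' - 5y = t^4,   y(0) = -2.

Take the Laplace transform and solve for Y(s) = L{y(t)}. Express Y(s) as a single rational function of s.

Laplace-transform each side.
Using L{y'} = sY - y(0) = sY - (-2), the left side becomes (s - 5)Y - (-2).
The right side is L{t^4} = 24/s^5.
So (s - 5)Y = 24/s^5 + (-2).
Isolate Y and clear denominators.

Y(s) = (-2*s^5 + 24)/(s^6 - 5*s^5)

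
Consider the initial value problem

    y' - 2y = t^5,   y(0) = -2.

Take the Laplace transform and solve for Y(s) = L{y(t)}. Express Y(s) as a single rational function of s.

Apply the Laplace transform to the equation.
The derivative rules (L{y'} = sY - y(0) = sY - (-2)) turn the left side into (s - 2)Y - (-2).
The right side is L{t^5} = 120/s^6.
So (s - 2)Y = 120/s^6 + (-2).
Solve for Y(s) and write it as one ratio of polynomials.

Y(s) = (-2*s^6 + 120)/(s^7 - 2*s^6)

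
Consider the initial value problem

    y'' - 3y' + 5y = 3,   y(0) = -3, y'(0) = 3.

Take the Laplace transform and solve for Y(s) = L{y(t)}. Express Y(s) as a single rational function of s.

Y(s) = (-3*s^2 + 12*s + 3)/(s^3 - 3*s^2 + 5*s)

Apply the Laplace transform to the equation.
Using L{y''} = s^2 Y - s·y(0) - y'(0) and L{y'} = sY - y(0), with y(0) = -3, y'(0) = 3, the left side becomes (s^2 - 3*s + 5)Y - (-3*s + 12).
The right side is L{3} = 3/s.
So (s^2 - 3*s + 5)Y = 3/s + (-3*s + 12).
Solve for Y(s) and write it as one ratio of polynomials.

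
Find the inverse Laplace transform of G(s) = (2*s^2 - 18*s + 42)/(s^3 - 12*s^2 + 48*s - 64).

t^2*exp(4*t) - 2*t*exp(4*t) + 2*exp(4*t)

Factor the denominator: s^3 - 12*s^2 + 48*s - 64 = (s - 4)^3.
Partial fraction decomposition gives [2/(s - 4)] + [-2/(s - 4)^2] + [2/(s - 4)^3].
Invert each term: 2/(s - 4) ↔ 2e^(4t); -2/(s - 4)^2 ↔ -2t·e^(4t); 2/(s - 4)^3 ↔ (1)t^2·e^(4t).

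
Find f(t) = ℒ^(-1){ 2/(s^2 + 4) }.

Since L{sin(2t)} = 2/(s^2 + 4), the inverse is sin(2*t).

f(t) = sin(2*t)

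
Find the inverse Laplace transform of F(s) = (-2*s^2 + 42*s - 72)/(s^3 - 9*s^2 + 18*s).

6*exp(6*t) - 4*exp(3*t) - 4

Factor the denominator: s^3 - 9*s^2 + 18*s = s*(s - 6)*(s - 3).
Partial fraction decomposition gives [-4/s] + [6/(s - 6)] + [-4/(s - 3)].
Invert each term: -4/(s - 0) ↔ -4e^(0t); 6/(s - 6) ↔ 6e^(6t); -4/(s - 3) ↔ -4e^(3t).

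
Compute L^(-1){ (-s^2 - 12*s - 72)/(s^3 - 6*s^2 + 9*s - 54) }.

-4*exp(6*t) + 2*sin(3*t) + 3*cos(3*t)

Factor the denominator: s^3 - 6*s^2 + 9*s - 54 = (s - 6)*(s^2 + 9).
Partial fraction decomposition gives [-4/(s - 6)] + [3*s/(s^2 + 9)] + [6/(s^2 + 9)].
Invert each term: -4/(s - 6) ↔ -4e^(6t); 3·s/(s^2 + 9) ↔ 3cos(3t); 2·3/(s^2 + 9) ↔ 2sin(3t).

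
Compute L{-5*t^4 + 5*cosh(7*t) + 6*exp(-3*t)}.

5*s/(s^2 - 49) + 6/(s + 3) - 120/s^5

The transform is linear, so treat each term independently.
(-5)·[L{t^4} = 4!/s^5 = 24/s^5]; (5)·[L{cosh(7t)} = s/(s^2 - 49)]; (6)·[L{e^(-3t)} = 1/(s + 3)].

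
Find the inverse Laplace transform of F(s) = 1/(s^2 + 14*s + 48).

Rewrite the denominator: s^2 + 14*s + 48 = (s + 7)^2 - 1.
The form in (s + 7) signals a first-shifting-theorem factor e^(-7t).
Since L{sinh(t)} = 1/(s^2 - 1), the inverse is exp(-7*t)*sinh(t).

exp(-7*t)*sinh(t)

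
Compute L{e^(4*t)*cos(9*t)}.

(s - 4)/((s - 4)^2 + 81)

L{cos(9t)} = s/(s^2 + 81).
By the first shifting theorem, multiplying by e^(4t) replaces s with s - 4.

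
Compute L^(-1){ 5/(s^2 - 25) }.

Since L{sinh(5t)} = 5/(s^2 - 25), the inverse is sinh(5*t).

sinh(5*t)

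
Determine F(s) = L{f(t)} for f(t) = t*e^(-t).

L{e^(-t)} = 1/(s + 1).
Then apply L{t·g(t)} = -d/ds[G(s)] with G(s) = 1/(s + 1):
differentiating 1 time and applying the sign gives (s + 1)^(-2).

F(s) = (s + 1)^(-2)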